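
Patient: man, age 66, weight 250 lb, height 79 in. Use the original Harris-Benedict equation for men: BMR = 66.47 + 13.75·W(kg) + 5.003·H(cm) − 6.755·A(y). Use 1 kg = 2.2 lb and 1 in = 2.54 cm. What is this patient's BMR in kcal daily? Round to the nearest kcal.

Convert to metric: weight = 250 ÷ 2.2 = 113.6364 kg; height = 79 × 2.54 = 200.66 cm.
Harris-Benedict: BMR = 66.47 + 13.75(113.6364) + 5.003(200.66) − 6.755(66) = 2187.042 kcal/day.

2187 kcal daily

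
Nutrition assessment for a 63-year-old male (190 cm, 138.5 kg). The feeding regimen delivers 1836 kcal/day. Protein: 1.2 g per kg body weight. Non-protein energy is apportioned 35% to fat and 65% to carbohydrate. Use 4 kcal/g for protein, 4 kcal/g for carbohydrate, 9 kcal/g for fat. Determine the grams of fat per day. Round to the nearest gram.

46 g/day

Protein = 1.2 × 138.5 = 166.2 g → 166.2 × 4 = 664.8 kcal.
Non-protein calories = 1836 − 664.8 = 1171.2 kcal.
Fat: 35% × 1171.2 = 409.92 kcal; carbohydrate: 761.28 kcal.
Fat: 409.92 kcal ÷ 9 kcal/g = 45.5467 g.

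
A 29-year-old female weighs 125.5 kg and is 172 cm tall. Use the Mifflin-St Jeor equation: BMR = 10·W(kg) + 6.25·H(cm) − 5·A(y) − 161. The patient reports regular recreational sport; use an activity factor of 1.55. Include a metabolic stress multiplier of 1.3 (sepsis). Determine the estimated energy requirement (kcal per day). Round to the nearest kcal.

Mifflin-St Jeor (female): BMR = 10(125.5) + 6.25(172) − 5(29) − 161 = 1255 + 1075 − 145 − 161 = 2024 kcal/day.
TEE = BMR × activity factor = 2024 × 1.55 = 3137.2 kcal/day.
Apply stress factor: 3137.2 × 1.3 = 4078.36 kcal/day.

4078 kcal per day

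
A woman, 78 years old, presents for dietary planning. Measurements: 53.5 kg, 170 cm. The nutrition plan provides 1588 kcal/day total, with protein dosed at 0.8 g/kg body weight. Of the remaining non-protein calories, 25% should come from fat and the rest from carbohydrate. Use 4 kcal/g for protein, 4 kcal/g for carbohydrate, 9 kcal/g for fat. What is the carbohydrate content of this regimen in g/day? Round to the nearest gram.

266 g/day

Protein = 0.8 × 53.5 = 42.8 g → 42.8 × 4 = 171.2 kcal.
Non-protein calories = 1588 − 171.2 = 1416.8 kcal.
Fat: 25% × 1416.8 = 354.2 kcal; carbohydrate: 1062.6 kcal.
Carbohydrate: 1062.6 kcal ÷ 4 kcal/g = 265.65 g.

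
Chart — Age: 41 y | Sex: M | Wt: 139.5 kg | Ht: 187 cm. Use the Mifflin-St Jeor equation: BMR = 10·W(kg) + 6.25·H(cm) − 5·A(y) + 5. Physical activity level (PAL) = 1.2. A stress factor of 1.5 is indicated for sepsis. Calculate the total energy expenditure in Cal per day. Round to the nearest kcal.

Mifflin-St Jeor (male): BMR = 10(139.5) + 6.25(187) − 5(41) + 5 = 1395 + 1168.75 − 205 + 5 = 2363.75 kcal/day.
TEE = BMR × activity factor = 2363.75 × 1.2 = 2836.5 kcal/day.
Apply stress factor: 2836.5 × 1.5 = 4254.75 kcal/day.

4255 Cal per day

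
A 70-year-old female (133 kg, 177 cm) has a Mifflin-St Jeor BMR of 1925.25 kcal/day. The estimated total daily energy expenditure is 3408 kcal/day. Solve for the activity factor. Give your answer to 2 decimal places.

1.77

Activity factor = TEE ÷ BMR = 3408 ÷ 1925.25 = 1.77.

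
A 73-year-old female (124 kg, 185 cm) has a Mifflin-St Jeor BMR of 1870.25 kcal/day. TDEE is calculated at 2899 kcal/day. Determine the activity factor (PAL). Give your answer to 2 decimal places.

Activity factor = TEE ÷ BMR = 2899 ÷ 1870.25 = 1.55.

1.55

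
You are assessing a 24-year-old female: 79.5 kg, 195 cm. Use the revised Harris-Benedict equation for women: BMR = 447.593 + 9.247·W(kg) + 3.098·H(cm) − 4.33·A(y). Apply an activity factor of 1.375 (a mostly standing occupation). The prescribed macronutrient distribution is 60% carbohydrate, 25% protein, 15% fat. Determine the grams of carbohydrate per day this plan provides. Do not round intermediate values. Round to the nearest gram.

347 g/day

Harris-Benedict: BMR = 447.593 + 9.247(79.5) + 3.098(195) − 4.33(24) = 1682.9195 kcal/day.
TEE = 1682.9195 × 1.375 = 2314.0143 kcal/day.
Carbohydrate energy = 60% × 2314.0143 = 1388.4086 kcal.
Carbohydrate = 1388.4086 ÷ 4 kcal/g = 347.1021 g.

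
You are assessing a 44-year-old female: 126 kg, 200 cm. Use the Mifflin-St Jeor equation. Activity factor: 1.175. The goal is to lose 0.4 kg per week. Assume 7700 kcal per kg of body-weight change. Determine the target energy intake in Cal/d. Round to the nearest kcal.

Mifflin-St Jeor (female): BMR = 10(126) + 6.25(200) − 5(44) − 161 = 1260 + 1250 − 220 − 161 = 2129 kcal/day.
TEE = 2129 × 1.175 = 2501.575 kcal/day.
Required daily deficit = 0.4 × 7700 ÷ 7 = 440 kcal/day.
Target intake = 2501.575 − 440 = 2061.575 kcal/day.

2062 Cal/d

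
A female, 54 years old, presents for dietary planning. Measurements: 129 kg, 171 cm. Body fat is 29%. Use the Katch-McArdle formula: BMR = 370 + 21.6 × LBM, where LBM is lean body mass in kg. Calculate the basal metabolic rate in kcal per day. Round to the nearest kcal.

2348 kcal per day

LBM = 129 × (1 − 0.29) = 91.59 kg. Katch-McArdle: BMR = 370 + 21.6 × 91.59 = 2348.344 kcal/day.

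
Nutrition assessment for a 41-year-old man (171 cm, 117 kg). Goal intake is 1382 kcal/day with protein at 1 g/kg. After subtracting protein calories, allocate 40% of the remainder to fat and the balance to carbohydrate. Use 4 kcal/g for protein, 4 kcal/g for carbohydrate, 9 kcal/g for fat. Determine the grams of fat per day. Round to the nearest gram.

41 g/day

Protein = 1 × 117 = 117 g → 117 × 4 = 468 kcal.
Non-protein calories = 1382 − 468 = 914 kcal.
Fat: 40% × 914 = 365.6 kcal; carbohydrate: 548.4 kcal.
Fat: 365.6 kcal ÷ 9 kcal/g = 40.6222 g.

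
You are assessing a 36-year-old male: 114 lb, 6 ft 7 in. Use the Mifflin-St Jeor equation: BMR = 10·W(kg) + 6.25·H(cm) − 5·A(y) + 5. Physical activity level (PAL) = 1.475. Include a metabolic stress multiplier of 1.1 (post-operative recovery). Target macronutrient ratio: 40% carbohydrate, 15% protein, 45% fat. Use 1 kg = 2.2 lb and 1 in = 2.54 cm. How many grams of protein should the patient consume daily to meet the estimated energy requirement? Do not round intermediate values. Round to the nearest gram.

97 g/day

Convert to metric: weight = 114 ÷ 2.2 = 51.8182 kg; height = (6×12 + 7) × 2.54 = 79 × 2.54 = 200.66 cm.
Mifflin-St Jeor (male): BMR = 10(51.8182) + 6.25(200.66) − 5(36) + 5 = 518.1818 + 1254.125 − 180 + 5 = 1597.3068 kcal/day.
TEE = 1597.3068 × 1.475 = 2356.0276 kcal/day.
With stress factor 1.1: 2356.0276 × 1.1 = 2591.6303 kcal/day.
Protein energy = 15% × 2591.6303 = 388.7445 kcal.
Protein = 388.7445 ÷ 4 kcal/g = 97.1861 g.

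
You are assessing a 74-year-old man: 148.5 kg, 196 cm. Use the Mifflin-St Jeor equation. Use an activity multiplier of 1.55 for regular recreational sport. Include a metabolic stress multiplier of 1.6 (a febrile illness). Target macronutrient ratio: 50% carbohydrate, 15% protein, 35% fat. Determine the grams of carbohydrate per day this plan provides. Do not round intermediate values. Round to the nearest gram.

727 g/day

Mifflin-St Jeor (male): BMR = 10(148.5) + 6.25(196) − 5(74) + 5 = 1485 + 1225 − 370 + 5 = 2345 kcal/day.
TEE = 2345 × 1.55 = 3634.75 kcal/day.
With stress factor 1.6: 3634.75 × 1.6 = 5815.6 kcal/day.
Carbohydrate energy = 50% × 5815.6 = 2907.8 kcal.
Carbohydrate = 2907.8 ÷ 4 kcal/g = 726.95 g.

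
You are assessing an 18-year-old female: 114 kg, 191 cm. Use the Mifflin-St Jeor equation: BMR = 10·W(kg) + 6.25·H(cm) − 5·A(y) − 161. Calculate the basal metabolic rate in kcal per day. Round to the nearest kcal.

Mifflin-St Jeor (female): BMR = 10(114) + 6.25(191) − 5(18) − 161 = 1140 + 1193.75 − 90 − 161 = 2082.75 kcal/day.

2083 kcal per day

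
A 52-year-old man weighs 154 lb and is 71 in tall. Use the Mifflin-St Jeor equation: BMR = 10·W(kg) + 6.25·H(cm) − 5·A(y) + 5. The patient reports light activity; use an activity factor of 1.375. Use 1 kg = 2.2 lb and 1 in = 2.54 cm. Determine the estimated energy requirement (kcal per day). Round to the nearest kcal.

Convert to metric: weight = 154 ÷ 2.2 = 70 kg; height = 71 × 2.54 = 180.34 cm.
Mifflin-St Jeor (male): BMR = 10(70) + 6.25(180.34) − 5(52) + 5 = 700 + 1127.125 − 260 + 5 = 1572.125 kcal/day.
TEE = BMR × activity factor = 1572.125 × 1.375 = 2161.6719 kcal/day.

2162 kcal per day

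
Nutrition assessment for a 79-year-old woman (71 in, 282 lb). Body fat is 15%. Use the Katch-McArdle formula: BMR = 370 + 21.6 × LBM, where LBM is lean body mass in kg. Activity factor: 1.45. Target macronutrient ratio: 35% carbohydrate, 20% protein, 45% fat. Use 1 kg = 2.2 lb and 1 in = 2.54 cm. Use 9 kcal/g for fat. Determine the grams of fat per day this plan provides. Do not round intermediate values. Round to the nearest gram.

Convert to metric: weight = 282 ÷ 2.2 = 128.1818 kg; height = 71 × 2.54 = 180.34 cm.
LBM = 128.1818 × (1 − 0.15) = 108.9545 kg. Katch-McArdle: BMR = 370 + 21.6 × 108.9545 = 2723.4182 kcal/day.
TEE = 2723.4182 × 1.45 = 3948.9564 kcal/day.
Fat energy = 45% × 3948.9564 = 1777.0304 kcal.
Fat = 1777.0304 ÷ 9 kcal/g = 197.4478 g.

197 g/day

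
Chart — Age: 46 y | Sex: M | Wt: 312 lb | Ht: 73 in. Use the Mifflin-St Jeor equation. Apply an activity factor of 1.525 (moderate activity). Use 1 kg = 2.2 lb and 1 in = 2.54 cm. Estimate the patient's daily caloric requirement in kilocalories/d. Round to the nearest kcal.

3587 kilocalories/d

Convert to metric: weight = 312 ÷ 2.2 = 141.8182 kg; height = 73 × 2.54 = 185.42 cm.
Mifflin-St Jeor (male): BMR = 10(141.8182) + 6.25(185.42) − 5(46) + 5 = 1418.1818 + 1158.875 − 230 + 5 = 2352.0568 kcal/day.
TEE = BMR × activity factor = 2352.0568 × 1.525 = 3586.8866 kcal/day.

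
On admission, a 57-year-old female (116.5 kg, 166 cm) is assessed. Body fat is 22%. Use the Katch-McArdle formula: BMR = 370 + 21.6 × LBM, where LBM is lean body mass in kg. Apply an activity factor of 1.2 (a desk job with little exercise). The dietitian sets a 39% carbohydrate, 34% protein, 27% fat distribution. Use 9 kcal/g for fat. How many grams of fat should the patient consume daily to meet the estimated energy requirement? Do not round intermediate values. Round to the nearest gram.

84 g/day

LBM = 116.5 × (1 − 0.22) = 90.87 kg. Katch-McArdle: BMR = 370 + 21.6 × 90.87 = 2332.792 kcal/day.
TEE = 2332.792 × 1.2 = 2799.3504 kcal/day.
Fat energy = 27% × 2799.3504 = 755.8246 kcal.
Fat = 755.8246 ÷ 9 kcal/g = 83.9805 g.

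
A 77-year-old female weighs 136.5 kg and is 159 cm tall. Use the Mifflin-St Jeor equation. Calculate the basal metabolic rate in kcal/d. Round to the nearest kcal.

Mifflin-St Jeor (female): BMR = 10(136.5) + 6.25(159) − 5(77) − 161 = 1365 + 993.75 − 385 − 161 = 1812.75 kcal/day.

1813 kcal/d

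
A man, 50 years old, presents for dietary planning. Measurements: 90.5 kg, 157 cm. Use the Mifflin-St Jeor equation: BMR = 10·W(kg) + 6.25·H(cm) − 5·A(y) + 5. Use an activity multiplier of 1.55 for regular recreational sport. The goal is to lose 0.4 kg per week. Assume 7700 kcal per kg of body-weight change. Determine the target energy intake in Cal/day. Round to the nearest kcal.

2104 Cal/day

Mifflin-St Jeor (male): BMR = 10(90.5) + 6.25(157) − 5(50) + 5 = 905 + 981.25 − 250 + 5 = 1641.25 kcal/day.
TEE = 1641.25 × 1.55 = 2543.9375 kcal/day.
Required daily deficit = 0.4 × 7700 ÷ 7 = 440 kcal/day.
Target intake = 2543.9375 − 440 = 2103.9375 kcal/day.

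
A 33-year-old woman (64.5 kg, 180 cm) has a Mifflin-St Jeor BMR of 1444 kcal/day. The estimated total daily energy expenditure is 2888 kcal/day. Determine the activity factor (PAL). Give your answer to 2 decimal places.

Activity factor = TEE ÷ BMR = 2888 ÷ 1444 = 2.

2.00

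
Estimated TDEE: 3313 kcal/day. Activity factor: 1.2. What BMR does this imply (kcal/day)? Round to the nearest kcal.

BMR = TEE ÷ activity factor = 3313 ÷ 1.2 = 2760.8333 kcal/day.

2761 kcal/day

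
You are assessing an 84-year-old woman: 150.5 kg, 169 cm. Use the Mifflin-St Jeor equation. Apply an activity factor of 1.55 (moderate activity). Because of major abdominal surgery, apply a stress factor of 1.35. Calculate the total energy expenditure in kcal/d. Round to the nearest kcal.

4144 kcal/d

Mifflin-St Jeor (female): BMR = 10(150.5) + 6.25(169) − 5(84) − 161 = 1505 + 1056.25 − 420 − 161 = 1980.25 kcal/day.
TEE = BMR × activity factor = 1980.25 × 1.55 = 3069.3875 kcal/day.
Apply stress factor: 3069.3875 × 1.35 = 4143.6731 kcal/day.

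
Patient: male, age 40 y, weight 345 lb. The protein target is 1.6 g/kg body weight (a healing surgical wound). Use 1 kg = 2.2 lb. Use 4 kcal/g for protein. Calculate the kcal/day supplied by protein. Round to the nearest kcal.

1004 kcal/day

Weight in kg = 345 ÷ 2.2 = 156.8182 kg.
Protein = 1.6 g/kg × 156.8182 kg = 250.9091 g/day.
Protein energy = 250.9091 g × 4 kcal/g = 1003.6364 kcal/day.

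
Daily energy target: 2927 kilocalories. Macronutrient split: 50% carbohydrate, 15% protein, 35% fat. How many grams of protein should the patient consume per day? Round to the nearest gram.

110 g/day

Protein energy = 15% × 2927 = 439.05 kcal.
At 4 kcal/g: 439.05 ÷ 4 = 109.7625 g.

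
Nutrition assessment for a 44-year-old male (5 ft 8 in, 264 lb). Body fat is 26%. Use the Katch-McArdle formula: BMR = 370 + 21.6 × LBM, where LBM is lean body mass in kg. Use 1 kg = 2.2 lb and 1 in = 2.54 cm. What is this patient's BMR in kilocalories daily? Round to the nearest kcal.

Convert to metric: weight = 264 ÷ 2.2 = 120 kg; height = (5×12 + 8) × 2.54 = 68 × 2.54 = 172.72 cm.
LBM = 120 × (1 − 0.26) = 88.8 kg. Katch-McArdle: BMR = 370 + 21.6 × 88.8 = 2288.08 kcal/day.

2288 kilocalories daily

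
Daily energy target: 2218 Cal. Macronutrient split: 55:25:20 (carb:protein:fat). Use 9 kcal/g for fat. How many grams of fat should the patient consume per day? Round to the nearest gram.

Fat energy = 20% × 2218 = 443.6 kcal.
At 9 kcal/g: 443.6 ÷ 9 = 49.2889 g.

49 g/day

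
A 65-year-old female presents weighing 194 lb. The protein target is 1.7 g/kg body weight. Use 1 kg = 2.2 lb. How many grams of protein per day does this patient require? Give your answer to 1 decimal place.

149.9 g/day

Weight in kg = 194 ÷ 2.2 = 88.1818 kg.
Protein = 1.7 g/kg × 88.1818 kg = 149.9091 g/day.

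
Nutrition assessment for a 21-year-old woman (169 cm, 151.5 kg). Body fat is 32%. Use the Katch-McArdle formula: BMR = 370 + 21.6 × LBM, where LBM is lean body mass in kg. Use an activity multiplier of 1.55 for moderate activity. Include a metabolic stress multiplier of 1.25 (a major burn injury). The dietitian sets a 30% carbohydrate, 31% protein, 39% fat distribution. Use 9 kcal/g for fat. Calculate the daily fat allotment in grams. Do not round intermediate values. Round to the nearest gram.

LBM = 151.5 × (1 − 0.32) = 103.02 kg. Katch-McArdle: BMR = 370 + 21.6 × 103.02 = 2595.232 kcal/day.
TEE = 2595.232 × 1.55 = 4022.6096 kcal/day.
With stress factor 1.25: 4022.6096 × 1.25 = 5028.262 kcal/day.
Fat energy = 39% × 5028.262 = 1961.0222 kcal.
Fat = 1961.0222 ÷ 9 kcal/g = 217.8914 g.

218 g/day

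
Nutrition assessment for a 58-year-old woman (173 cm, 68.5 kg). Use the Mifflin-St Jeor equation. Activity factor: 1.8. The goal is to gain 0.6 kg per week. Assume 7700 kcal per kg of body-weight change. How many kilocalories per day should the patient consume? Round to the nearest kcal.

Mifflin-St Jeor (female): BMR = 10(68.5) + 6.25(173) − 5(58) − 161 = 685 + 1081.25 − 290 − 161 = 1315.25 kcal/day.
TEE = 1315.25 × 1.8 = 2367.45 kcal/day.
Required daily surplus = 0.6 × 7700 ÷ 7 = 660 kcal/day.
Target intake = 2367.45 + 660 = 3027.45 kcal/day.

3027 kilocalories per day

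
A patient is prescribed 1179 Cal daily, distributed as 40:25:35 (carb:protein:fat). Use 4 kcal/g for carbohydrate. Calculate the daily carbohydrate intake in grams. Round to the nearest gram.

118 g/day

Carbohydrate energy = 40% × 1179 = 471.6 kcal.
At 4 kcal/g: 471.6 ÷ 4 = 117.9 g.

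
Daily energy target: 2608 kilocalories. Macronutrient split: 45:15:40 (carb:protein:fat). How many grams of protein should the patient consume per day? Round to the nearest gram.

98 g/day

Protein energy = 15% × 2608 = 391.2 kcal.
At 4 kcal/g: 391.2 ÷ 4 = 97.8 g.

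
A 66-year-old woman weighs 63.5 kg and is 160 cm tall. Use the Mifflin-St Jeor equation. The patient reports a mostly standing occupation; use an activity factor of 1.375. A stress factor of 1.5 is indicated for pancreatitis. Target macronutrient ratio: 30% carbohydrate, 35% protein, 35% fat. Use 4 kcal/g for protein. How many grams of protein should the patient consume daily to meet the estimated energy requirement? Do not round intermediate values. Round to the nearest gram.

206 g/day

Mifflin-St Jeor (female): BMR = 10(63.5) + 6.25(160) − 5(66) − 161 = 635 + 1000 − 330 − 161 = 1144 kcal/day.
TEE = 1144 × 1.375 = 1573 kcal/day.
With stress factor 1.5: 1573 × 1.5 = 2359.5 kcal/day.
Protein energy = 35% × 2359.5 = 825.825 kcal.
Protein = 825.825 ÷ 4 kcal/g = 206.4563 g.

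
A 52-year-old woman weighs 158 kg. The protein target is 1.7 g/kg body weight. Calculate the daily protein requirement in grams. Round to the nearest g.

269 g/day

Protein = 1.7 g/kg × 158 kg = 268.6 g/day.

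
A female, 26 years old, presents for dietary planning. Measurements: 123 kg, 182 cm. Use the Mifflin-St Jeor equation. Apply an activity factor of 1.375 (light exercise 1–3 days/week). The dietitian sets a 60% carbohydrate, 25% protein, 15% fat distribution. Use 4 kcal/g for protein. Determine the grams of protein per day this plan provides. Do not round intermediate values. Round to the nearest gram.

178 g/day

Mifflin-St Jeor (female): BMR = 10(123) + 6.25(182) − 5(26) − 161 = 1230 + 1137.5 − 130 − 161 = 2076.5 kcal/day.
TEE = 2076.5 × 1.375 = 2855.1875 kcal/day.
Protein energy = 25% × 2855.1875 = 713.7969 kcal.
Protein = 713.7969 ÷ 4 kcal/g = 178.4492 g.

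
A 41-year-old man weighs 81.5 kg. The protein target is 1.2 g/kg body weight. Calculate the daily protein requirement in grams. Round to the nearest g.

98 g/day

Protein = 1.2 g/kg × 81.5 kg = 97.8 g/day.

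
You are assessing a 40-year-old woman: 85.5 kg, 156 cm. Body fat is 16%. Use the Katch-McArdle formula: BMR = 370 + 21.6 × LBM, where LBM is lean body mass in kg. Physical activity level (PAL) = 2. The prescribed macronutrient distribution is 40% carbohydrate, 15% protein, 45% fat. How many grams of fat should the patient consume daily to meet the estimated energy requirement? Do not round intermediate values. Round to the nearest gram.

LBM = 85.5 × (1 − 0.16) = 71.82 kg. Katch-McArdle: BMR = 370 + 21.6 × 71.82 = 1921.312 kcal/day.
TEE = 1921.312 × 2 = 3842.624 kcal/day.
Fat energy = 45% × 3842.624 = 1729.1808 kcal.
Fat = 1729.1808 ÷ 9 kcal/g = 192.1312 g.

192 g/day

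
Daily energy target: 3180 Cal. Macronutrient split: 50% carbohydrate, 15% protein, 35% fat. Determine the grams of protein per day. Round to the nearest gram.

119 g/day

Protein energy = 15% × 3180 = 477 kcal.
At 4 kcal/g: 477 ÷ 4 = 119.25 g.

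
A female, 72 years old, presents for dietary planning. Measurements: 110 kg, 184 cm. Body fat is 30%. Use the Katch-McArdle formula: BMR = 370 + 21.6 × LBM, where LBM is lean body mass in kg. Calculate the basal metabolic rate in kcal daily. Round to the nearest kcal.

2033 kcal daily

LBM = 110 × (1 − 0.3) = 77 kg. Katch-McArdle: BMR = 370 + 21.6 × 77 = 2033.2 kcal/day.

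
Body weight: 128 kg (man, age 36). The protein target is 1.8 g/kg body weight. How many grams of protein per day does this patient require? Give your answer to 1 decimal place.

230.4 g/day

Protein = 1.8 g/kg × 128 kg = 230.4 g/day.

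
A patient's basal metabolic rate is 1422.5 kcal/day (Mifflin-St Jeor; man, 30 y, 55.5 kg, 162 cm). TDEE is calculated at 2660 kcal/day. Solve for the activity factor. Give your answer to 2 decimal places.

Activity factor = TEE ÷ BMR = 2660 ÷ 1422.5 = 1.87.

1.87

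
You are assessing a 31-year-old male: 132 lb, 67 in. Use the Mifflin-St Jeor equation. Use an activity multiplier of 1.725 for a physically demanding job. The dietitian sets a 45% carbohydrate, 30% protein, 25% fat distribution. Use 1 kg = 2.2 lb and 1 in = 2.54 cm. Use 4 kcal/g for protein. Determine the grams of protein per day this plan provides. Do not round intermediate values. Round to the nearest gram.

196 g/day

Convert to metric: weight = 132 ÷ 2.2 = 60 kg; height = 67 × 2.54 = 170.18 cm.
Mifflin-St Jeor (male): BMR = 10(60) + 6.25(170.18) − 5(31) + 5 = 600 + 1063.625 − 155 + 5 = 1513.625 kcal/day.
TEE = 1513.625 × 1.725 = 2611.0031 kcal/day.
Protein energy = 30% × 2611.0031 = 783.3009 kcal.
Protein = 783.3009 ÷ 4 kcal/g = 195.8252 g.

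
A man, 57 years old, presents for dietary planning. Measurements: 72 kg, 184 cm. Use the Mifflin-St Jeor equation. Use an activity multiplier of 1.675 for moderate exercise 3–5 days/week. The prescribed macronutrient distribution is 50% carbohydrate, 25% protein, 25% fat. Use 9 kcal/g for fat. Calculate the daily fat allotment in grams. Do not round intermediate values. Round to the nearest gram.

74 g/day

Mifflin-St Jeor (male): BMR = 10(72) + 6.25(184) − 5(57) + 5 = 720 + 1150 − 285 + 5 = 1590 kcal/day.
TEE = 1590 × 1.675 = 2663.25 kcal/day.
Fat energy = 25% × 2663.25 = 665.8125 kcal.
Fat = 665.8125 ÷ 9 kcal/g = 73.9792 g.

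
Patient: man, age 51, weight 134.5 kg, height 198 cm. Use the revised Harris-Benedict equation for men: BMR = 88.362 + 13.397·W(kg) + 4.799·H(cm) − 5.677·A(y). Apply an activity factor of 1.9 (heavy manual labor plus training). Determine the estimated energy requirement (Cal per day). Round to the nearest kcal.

4847 Cal per day

Harris-Benedict: BMR = 88.362 + 13.397(134.5) + 4.799(198) − 5.677(51) = 2550.9335 kcal/day.
TEE = BMR × activity factor = 2550.9335 × 1.9 = 4846.7737 kcal/day.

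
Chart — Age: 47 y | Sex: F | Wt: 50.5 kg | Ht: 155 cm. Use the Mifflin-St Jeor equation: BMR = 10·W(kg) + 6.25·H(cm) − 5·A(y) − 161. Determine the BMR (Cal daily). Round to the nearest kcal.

Mifflin-St Jeor (female): BMR = 10(50.5) + 6.25(155) − 5(47) − 161 = 505 + 968.75 − 235 − 161 = 1077.75 kcal/day.

1078 Cal daily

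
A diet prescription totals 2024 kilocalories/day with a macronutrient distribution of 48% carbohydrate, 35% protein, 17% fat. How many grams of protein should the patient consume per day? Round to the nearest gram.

Protein energy = 35% × 2024 = 708.4 kcal.
At 4 kcal/g: 708.4 ÷ 4 = 177.1 g.

177 g/day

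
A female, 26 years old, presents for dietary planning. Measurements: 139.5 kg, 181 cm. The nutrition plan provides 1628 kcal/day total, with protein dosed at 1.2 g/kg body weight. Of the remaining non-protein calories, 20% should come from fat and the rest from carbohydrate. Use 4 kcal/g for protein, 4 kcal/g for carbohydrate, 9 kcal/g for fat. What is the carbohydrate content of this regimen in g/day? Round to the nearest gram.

Protein = 1.2 × 139.5 = 167.4 g → 167.4 × 4 = 669.6 kcal.
Non-protein calories = 1628 − 669.6 = 958.4 kcal.
Fat: 20% × 958.4 = 191.68 kcal; carbohydrate: 766.72 kcal.
Carbohydrate: 766.72 kcal ÷ 4 kcal/g = 191.68 g.

192 g/day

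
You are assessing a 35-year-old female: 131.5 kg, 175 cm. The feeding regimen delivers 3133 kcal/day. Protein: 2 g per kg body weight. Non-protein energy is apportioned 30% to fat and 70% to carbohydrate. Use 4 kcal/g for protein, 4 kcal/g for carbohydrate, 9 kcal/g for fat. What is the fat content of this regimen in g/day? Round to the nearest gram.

69 g/day

Protein = 2 × 131.5 = 263 g → 263 × 4 = 1052 kcal.
Non-protein calories = 3133 − 1052 = 2081 kcal.
Fat: 30% × 2081 = 624.3 kcal; carbohydrate: 1456.7 kcal.
Fat: 624.3 kcal ÷ 9 kcal/g = 69.3667 g.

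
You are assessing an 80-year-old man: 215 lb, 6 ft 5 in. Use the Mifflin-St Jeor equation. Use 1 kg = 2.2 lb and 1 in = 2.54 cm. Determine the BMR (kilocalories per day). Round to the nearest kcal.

1805 kilocalories per day

Convert to metric: weight = 215 ÷ 2.2 = 97.7273 kg; height = (6×12 + 5) × 2.54 = 77 × 2.54 = 195.58 cm.
Mifflin-St Jeor (male): BMR = 10(97.7273) + 6.25(195.58) − 5(80) + 5 = 977.2727 + 1222.375 − 400 + 5 = 1804.6477 kcal/day.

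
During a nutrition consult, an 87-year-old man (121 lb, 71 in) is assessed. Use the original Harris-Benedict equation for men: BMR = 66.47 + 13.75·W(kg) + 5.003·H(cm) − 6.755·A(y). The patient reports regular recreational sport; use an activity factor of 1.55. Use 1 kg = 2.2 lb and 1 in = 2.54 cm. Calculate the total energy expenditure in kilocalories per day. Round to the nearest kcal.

Convert to metric: weight = 121 ÷ 2.2 = 55 kg; height = 71 × 2.54 = 180.34 cm.
Harris-Benedict: BMR = 66.47 + 13.75(55) + 5.003(180.34) − 6.755(87) = 1137.276 kcal/day.
TEE = BMR × activity factor = 1137.276 × 1.55 = 1762.7778 kcal/day.

1763 kilocalories per day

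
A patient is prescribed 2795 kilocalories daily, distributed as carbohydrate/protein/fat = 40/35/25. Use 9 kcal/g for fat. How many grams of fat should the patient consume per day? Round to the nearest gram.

78 g/day

Fat energy = 25% × 2795 = 698.75 kcal.
At 9 kcal/g: 698.75 ÷ 9 = 77.6389 g.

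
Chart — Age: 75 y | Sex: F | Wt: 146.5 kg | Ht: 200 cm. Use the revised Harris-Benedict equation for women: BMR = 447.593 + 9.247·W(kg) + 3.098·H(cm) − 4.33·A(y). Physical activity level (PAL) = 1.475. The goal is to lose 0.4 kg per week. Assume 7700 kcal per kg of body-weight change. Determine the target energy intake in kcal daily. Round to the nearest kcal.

2653 kcal daily

Harris-Benedict: BMR = 447.593 + 9.247(146.5) + 3.098(200) − 4.33(75) = 2097.1285 kcal/day.
TEE = 2097.1285 × 1.475 = 3093.2645 kcal/day.
Required daily deficit = 0.4 × 7700 ÷ 7 = 440 kcal/day.
Target intake = 3093.2645 − 440 = 2653.2645 kcal/day.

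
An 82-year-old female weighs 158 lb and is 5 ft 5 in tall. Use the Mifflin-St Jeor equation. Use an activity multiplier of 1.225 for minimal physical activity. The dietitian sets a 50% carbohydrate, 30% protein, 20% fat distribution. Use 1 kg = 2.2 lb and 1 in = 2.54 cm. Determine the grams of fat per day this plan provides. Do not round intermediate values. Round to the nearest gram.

32 g/day

Convert to metric: weight = 158 ÷ 2.2 = 71.8182 kg; height = (5×12 + 5) × 2.54 = 65 × 2.54 = 165.1 cm.
Mifflin-St Jeor (female): BMR = 10(71.8182) + 6.25(165.1) − 5(82) − 161 = 718.1818 + 1031.875 − 410 − 161 = 1179.0568 kcal/day.
TEE = 1179.0568 × 1.225 = 1444.3446 kcal/day.
Fat energy = 20% × 1444.3446 = 288.8689 kcal.
Fat = 288.8689 ÷ 9 kcal/g = 32.0965 g.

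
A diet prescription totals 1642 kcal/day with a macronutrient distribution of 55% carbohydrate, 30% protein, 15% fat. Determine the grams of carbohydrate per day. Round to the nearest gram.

226 g/day

Carbohydrate energy = 55% × 1642 = 903.1 kcal.
At 4 kcal/g: 903.1 ÷ 4 = 225.775 g.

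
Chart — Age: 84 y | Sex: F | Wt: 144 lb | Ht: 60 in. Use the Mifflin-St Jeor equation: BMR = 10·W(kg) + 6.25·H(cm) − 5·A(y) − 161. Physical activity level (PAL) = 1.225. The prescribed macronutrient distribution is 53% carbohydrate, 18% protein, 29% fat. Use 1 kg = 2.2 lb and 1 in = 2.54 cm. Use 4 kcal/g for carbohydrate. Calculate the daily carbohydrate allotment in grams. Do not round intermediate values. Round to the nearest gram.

Convert to metric: weight = 144 ÷ 2.2 = 65.4545 kg; height = 60 × 2.54 = 152.4 cm.
Mifflin-St Jeor (female): BMR = 10(65.4545) + 6.25(152.4) − 5(84) − 161 = 654.5455 + 952.5 − 420 − 161 = 1026.0455 kcal/day.
TEE = 1026.0455 × 1.225 = 1256.9057 kcal/day.
Carbohydrate energy = 53% × 1256.9057 = 666.16 kcal.
Carbohydrate = 666.16 ÷ 4 kcal/g = 166.54 g.

167 g/day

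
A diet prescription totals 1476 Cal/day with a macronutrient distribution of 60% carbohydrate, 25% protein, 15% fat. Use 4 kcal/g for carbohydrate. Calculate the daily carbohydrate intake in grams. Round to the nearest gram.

Carbohydrate energy = 60% × 1476 = 885.6 kcal.
At 4 kcal/g: 885.6 ÷ 4 = 221.4 g.

221 g/day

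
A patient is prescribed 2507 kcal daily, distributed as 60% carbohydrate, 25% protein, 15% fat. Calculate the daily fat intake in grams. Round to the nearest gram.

42 g/day

Fat energy = 15% × 2507 = 376.05 kcal.
At 9 kcal/g: 376.05 ÷ 9 = 41.7833 g.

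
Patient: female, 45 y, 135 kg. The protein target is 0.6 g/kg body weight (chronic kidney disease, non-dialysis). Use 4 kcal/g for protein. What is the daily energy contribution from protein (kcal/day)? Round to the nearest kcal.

Protein = 0.6 g/kg × 135 kg = 81 g/day.
Protein energy = 81 g × 4 kcal/g = 324 kcal/day.

324 kcal/day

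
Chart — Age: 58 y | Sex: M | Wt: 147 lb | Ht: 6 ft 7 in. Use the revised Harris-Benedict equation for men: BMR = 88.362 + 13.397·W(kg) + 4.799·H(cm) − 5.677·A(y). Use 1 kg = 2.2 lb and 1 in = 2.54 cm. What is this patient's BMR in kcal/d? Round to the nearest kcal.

Convert to metric: weight = 147 ÷ 2.2 = 66.8182 kg; height = (6×12 + 7) × 2.54 = 79 × 2.54 = 200.66 cm.
Harris-Benedict: BMR = 88.362 + 13.397(66.8182) + 4.799(200.66) − 5.677(58) = 1617.2265 kcal/day.

1617 kcal/d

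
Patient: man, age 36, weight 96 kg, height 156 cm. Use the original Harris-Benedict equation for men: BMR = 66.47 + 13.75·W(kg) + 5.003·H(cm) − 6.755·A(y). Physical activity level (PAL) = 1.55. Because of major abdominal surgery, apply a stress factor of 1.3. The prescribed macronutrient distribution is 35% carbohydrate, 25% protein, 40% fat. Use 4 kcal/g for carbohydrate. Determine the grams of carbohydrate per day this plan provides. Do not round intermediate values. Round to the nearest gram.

339 g/day

Harris-Benedict: BMR = 66.47 + 13.75(96) + 5.003(156) − 6.755(36) = 1923.758 kcal/day.
TEE = 1923.758 × 1.55 = 2981.8249 kcal/day.
With stress factor 1.3: 2981.8249 × 1.3 = 3876.3724 kcal/day.
Carbohydrate energy = 35% × 3876.3724 = 1356.7303 kcal.
Carbohydrate = 1356.7303 ÷ 4 kcal/g = 339.1826 g.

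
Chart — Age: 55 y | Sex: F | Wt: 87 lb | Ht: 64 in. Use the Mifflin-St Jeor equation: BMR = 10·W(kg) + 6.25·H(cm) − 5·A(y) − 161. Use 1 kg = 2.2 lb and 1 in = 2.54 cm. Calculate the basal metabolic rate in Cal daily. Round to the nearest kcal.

975 Cal daily

Convert to metric: weight = 87 ÷ 2.2 = 39.5455 kg; height = 64 × 2.54 = 162.56 cm.
Mifflin-St Jeor (female): BMR = 10(39.5455) + 6.25(162.56) − 5(55) − 161 = 395.4545 + 1016 − 275 − 161 = 975.4545 kcal/day.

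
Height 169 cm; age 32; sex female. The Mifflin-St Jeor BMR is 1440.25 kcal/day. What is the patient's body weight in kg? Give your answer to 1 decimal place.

70.5 kg

1440.25 = 10·W + 6.25(169) − 5(32) − 161
10·W = 1440.25 − 735.25 = 705, so W = 70.5 kg.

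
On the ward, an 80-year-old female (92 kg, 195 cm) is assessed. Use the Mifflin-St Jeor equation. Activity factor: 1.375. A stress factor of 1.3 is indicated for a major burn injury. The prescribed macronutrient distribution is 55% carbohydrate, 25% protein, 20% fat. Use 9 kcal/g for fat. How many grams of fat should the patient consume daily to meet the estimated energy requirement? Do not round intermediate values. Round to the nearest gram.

Mifflin-St Jeor (female): BMR = 10(92) + 6.25(195) − 5(80) − 161 = 920 + 1218.75 − 400 − 161 = 1577.75 kcal/day.
TEE = 1577.75 × 1.375 = 2169.4063 kcal/day.
With stress factor 1.3: 2169.4063 × 1.3 = 2820.2281 kcal/day.
Fat energy = 20% × 2820.2281 = 564.0456 kcal.
Fat = 564.0456 ÷ 9 kcal/g = 62.6717 g.

63 g/day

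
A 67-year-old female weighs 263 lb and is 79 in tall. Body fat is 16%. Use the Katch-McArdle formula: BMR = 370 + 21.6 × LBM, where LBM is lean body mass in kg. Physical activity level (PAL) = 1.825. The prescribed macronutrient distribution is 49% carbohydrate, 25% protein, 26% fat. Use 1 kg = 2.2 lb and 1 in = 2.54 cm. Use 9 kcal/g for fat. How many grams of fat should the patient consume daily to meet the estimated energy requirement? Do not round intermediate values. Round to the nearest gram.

134 g/day

Convert to metric: weight = 263 ÷ 2.2 = 119.5455 kg; height = 79 × 2.54 = 200.66 cm.
LBM = 119.5455 × (1 − 0.16) = 100.4182 kg. Katch-McArdle: BMR = 370 + 21.6 × 100.4182 = 2539.0327 kcal/day.
TEE = 2539.0327 × 1.825 = 4633.7347 kcal/day.
Fat energy = 26% × 4633.7347 = 1204.771 kcal.
Fat = 1204.771 ÷ 9 kcal/g = 133.8634 g.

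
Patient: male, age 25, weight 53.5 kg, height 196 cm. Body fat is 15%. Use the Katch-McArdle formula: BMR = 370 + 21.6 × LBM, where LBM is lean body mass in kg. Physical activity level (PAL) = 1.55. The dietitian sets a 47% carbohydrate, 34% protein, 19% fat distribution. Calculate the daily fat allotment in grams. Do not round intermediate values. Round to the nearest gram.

44 g/day

LBM = 53.5 × (1 − 0.15) = 45.475 kg. Katch-McArdle: BMR = 370 + 21.6 × 45.475 = 1352.26 kcal/day.
TEE = 1352.26 × 1.55 = 2096.003 kcal/day.
Fat energy = 19% × 2096.003 = 398.2406 kcal.
Fat = 398.2406 ÷ 9 kcal/g = 44.249 g.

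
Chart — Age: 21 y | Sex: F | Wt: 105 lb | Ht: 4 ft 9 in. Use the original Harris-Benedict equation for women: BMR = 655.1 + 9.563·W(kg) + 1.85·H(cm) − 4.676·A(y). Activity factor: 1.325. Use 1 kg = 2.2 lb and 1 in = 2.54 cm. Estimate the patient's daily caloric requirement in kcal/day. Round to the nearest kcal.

1698 kcal/day

Convert to metric: weight = 105 ÷ 2.2 = 47.7273 kg; height = (4×12 + 9) × 2.54 = 57 × 2.54 = 144.78 cm.
Harris-Benedict: BMR = 655.1 + 9.563(47.7273) + 1.85(144.78) − 4.676(21) = 1281.1629 kcal/day.
TEE = BMR × activity factor = 1281.1629 × 1.325 = 1697.5409 kcal/day.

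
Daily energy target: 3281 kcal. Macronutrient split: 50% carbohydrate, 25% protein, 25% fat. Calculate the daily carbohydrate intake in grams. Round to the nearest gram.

410 g/day

Carbohydrate energy = 50% × 3281 = 1640.5 kcal.
At 4 kcal/g: 1640.5 ÷ 4 = 410.125 g.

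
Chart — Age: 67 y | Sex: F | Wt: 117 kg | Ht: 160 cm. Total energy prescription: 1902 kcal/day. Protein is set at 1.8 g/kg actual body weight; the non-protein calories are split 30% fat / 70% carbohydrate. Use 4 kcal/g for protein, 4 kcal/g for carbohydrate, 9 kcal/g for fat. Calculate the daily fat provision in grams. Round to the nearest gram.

Protein = 1.8 × 117 = 210.6 g → 210.6 × 4 = 842.4 kcal.
Non-protein calories = 1902 − 842.4 = 1059.6 kcal.
Fat: 30% × 1059.6 = 317.88 kcal; carbohydrate: 741.72 kcal.
Fat: 317.88 kcal ÷ 9 kcal/g = 35.32 g.

35 g/day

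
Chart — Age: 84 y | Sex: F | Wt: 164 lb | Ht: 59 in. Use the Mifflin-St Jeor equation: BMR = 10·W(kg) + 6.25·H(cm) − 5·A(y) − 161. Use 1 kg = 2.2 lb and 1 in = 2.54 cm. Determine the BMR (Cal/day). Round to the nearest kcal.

1101 Cal/day

Convert to metric: weight = 164 ÷ 2.2 = 74.5455 kg; height = 59 × 2.54 = 149.86 cm.
Mifflin-St Jeor (female): BMR = 10(74.5455) + 6.25(149.86) − 5(84) − 161 = 745.4545 + 936.625 − 420 − 161 = 1101.0795 kcal/day.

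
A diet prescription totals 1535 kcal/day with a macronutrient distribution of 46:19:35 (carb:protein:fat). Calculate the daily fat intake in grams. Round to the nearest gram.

Fat energy = 35% × 1535 = 537.25 kcal.
At 9 kcal/g: 537.25 ÷ 9 = 59.6944 g.

60 g/day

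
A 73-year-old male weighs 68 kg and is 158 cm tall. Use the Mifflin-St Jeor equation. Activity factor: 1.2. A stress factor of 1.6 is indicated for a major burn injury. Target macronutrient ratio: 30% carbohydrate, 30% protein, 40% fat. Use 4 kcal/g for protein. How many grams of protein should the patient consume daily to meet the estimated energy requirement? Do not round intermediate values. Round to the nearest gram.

188 g/day

Mifflin-St Jeor (male): BMR = 10(68) + 6.25(158) − 5(73) + 5 = 680 + 987.5 − 365 + 5 = 1307.5 kcal/day.
TEE = 1307.5 × 1.2 = 1569 kcal/day.
With stress factor 1.6: 1569 × 1.6 = 2510.4 kcal/day.
Protein energy = 30% × 2510.4 = 753.12 kcal.
Protein = 753.12 ÷ 4 kcal/g = 188.28 g.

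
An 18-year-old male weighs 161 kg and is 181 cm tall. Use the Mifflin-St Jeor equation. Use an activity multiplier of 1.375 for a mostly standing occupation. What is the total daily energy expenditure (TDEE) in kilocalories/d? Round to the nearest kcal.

Mifflin-St Jeor (male): BMR = 10(161) + 6.25(181) − 5(18) + 5 = 1610 + 1131.25 − 90 + 5 = 2656.25 kcal/day.
TEE = BMR × activity factor = 2656.25 × 1.375 = 3652.3438 kcal/day.

3652 kilocalories/d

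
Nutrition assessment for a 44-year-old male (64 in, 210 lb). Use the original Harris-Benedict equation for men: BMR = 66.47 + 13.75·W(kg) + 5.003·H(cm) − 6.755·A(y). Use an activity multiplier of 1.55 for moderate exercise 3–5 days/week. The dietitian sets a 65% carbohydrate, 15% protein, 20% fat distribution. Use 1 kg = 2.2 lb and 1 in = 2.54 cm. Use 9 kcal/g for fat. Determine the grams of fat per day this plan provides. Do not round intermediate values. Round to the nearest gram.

65 g/day

Convert to metric: weight = 210 ÷ 2.2 = 95.4545 kg; height = 64 × 2.54 = 162.56 cm.
Harris-Benedict: BMR = 66.47 + 13.75(95.4545) + 5.003(162.56) − 6.755(44) = 1895.0377 kcal/day.
TEE = 1895.0377 × 1.55 = 2937.3084 kcal/day.
Fat energy = 20% × 2937.3084 = 587.4617 kcal.
Fat = 587.4617 ÷ 9 kcal/g = 65.2735 g.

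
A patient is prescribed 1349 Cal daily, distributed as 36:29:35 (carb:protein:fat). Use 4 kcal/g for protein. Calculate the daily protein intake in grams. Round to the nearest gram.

Protein energy = 29% × 1349 = 391.21 kcal.
At 4 kcal/g: 391.21 ÷ 4 = 97.8025 g.

98 g/day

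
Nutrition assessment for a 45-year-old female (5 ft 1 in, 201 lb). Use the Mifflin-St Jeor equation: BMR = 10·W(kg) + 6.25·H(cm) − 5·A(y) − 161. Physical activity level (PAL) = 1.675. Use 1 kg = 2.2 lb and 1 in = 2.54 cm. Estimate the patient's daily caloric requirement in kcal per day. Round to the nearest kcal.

Convert to metric: weight = 201 ÷ 2.2 = 91.3636 kg; height = (5×12 + 1) × 2.54 = 61 × 2.54 = 154.94 cm.
Mifflin-St Jeor (female): BMR = 10(91.3636) + 6.25(154.94) − 5(45) − 161 = 913.6364 + 968.375 − 225 − 161 = 1496.0114 kcal/day.
TEE = BMR × activity factor = 1496.0114 × 1.675 = 2505.819 kcal/day.

2506 kcal per day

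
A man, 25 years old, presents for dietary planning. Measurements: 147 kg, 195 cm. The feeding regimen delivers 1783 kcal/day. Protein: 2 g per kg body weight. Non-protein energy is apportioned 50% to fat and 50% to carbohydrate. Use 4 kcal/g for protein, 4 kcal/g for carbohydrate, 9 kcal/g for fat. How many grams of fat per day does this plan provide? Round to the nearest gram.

34 g/day

Protein = 2 × 147 = 294 g → 294 × 4 = 1176 kcal.
Non-protein calories = 1783 − 1176 = 607 kcal.
Fat: 50% × 607 = 303.5 kcal; carbohydrate: 303.5 kcal.
Fat: 303.5 kcal ÷ 9 kcal/g = 33.7222 g.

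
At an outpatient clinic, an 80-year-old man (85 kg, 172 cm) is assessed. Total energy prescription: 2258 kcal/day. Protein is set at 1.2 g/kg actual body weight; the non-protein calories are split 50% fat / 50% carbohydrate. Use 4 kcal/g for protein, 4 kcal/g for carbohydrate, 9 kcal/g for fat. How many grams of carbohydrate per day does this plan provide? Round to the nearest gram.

Protein = 1.2 × 85 = 102 g → 102 × 4 = 408 kcal.
Non-protein calories = 2258 − 408 = 1850 kcal.
Fat: 50% × 1850 = 925 kcal; carbohydrate: 925 kcal.
Carbohydrate: 925 kcal ÷ 4 kcal/g = 231.25 g.

231 g/day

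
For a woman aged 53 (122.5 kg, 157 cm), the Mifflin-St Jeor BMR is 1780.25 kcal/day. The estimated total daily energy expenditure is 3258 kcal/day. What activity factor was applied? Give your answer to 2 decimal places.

1.83

Activity factor = TEE ÷ BMR = 3258 ÷ 1780.25 = 1.83.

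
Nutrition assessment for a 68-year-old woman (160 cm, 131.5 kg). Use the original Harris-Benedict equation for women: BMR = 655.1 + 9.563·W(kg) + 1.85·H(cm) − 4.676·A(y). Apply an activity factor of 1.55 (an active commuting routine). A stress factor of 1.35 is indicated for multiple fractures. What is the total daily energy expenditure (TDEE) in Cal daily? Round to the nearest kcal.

3956 Cal daily

Harris-Benedict: BMR = 655.1 + 9.563(131.5) + 1.85(160) − 4.676(68) = 1890.6665 kcal/day.
TEE = BMR × activity factor = 1890.6665 × 1.55 = 2930.5331 kcal/day.
Apply stress factor: 2930.5331 × 1.35 = 3956.2197 kcal/day.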